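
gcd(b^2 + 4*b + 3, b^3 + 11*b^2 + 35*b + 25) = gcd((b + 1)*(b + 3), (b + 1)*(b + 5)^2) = b + 1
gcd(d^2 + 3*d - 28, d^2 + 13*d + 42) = d + 7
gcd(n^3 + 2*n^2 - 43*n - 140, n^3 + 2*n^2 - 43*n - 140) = n^3 + 2*n^2 - 43*n - 140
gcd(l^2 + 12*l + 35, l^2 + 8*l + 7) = l + 7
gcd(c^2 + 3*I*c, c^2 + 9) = c + 3*I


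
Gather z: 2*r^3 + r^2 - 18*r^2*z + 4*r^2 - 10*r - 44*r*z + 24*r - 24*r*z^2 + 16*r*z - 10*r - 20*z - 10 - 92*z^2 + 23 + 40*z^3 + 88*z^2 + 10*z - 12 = 2*r^3 + 5*r^2 + 4*r + 40*z^3 + z^2*(-24*r - 4) + z*(-18*r^2 - 28*r - 10) + 1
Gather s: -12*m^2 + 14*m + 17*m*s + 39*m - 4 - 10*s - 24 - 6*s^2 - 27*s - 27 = -12*m^2 + 53*m - 6*s^2 + s*(17*m - 37) - 55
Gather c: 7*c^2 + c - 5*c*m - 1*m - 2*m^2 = 7*c^2 + c*(1 - 5*m) - 2*m^2 - m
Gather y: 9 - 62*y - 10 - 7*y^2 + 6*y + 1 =-7*y^2 - 56*y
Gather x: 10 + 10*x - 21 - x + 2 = 9*x - 9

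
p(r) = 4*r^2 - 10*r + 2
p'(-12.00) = -106.00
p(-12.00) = 698.00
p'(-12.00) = -106.00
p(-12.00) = 698.00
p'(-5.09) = -50.72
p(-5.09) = 156.53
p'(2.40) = 9.20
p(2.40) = 1.04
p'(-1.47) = -21.76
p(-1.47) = 25.34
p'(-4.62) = -46.96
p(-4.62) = 133.58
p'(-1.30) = -20.40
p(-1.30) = 21.76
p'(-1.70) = -23.60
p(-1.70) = 30.56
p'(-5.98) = -57.84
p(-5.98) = 204.84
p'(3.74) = 19.92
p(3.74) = 20.55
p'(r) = 8*r - 10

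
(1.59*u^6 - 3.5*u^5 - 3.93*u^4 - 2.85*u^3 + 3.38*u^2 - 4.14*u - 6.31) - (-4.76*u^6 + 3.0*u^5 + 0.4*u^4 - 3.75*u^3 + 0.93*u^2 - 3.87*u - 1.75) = 6.35*u^6 - 6.5*u^5 - 4.33*u^4 + 0.9*u^3 + 2.45*u^2 - 0.27*u - 4.56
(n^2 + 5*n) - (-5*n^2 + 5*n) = 6*n^2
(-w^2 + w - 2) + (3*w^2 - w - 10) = 2*w^2 - 12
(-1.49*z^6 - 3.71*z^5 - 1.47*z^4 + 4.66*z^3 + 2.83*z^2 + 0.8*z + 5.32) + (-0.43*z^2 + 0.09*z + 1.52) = -1.49*z^6 - 3.71*z^5 - 1.47*z^4 + 4.66*z^3 + 2.4*z^2 + 0.89*z + 6.84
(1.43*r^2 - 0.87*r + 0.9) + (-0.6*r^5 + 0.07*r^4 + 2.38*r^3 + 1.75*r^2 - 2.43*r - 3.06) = -0.6*r^5 + 0.07*r^4 + 2.38*r^3 + 3.18*r^2 - 3.3*r - 2.16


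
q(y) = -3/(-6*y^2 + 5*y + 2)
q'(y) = -3*(12*y - 5)/(-6*y^2 + 5*y + 2)^2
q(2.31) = 0.16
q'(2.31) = -0.20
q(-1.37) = 0.19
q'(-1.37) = 0.25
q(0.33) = -1.00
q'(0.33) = 0.35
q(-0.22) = -4.92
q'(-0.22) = 61.68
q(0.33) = -1.00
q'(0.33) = 0.35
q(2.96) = 0.08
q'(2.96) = -0.07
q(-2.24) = 0.08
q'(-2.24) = 0.06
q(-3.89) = 0.03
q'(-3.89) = 0.01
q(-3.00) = 0.04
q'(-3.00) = 0.03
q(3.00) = 0.08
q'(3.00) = -0.07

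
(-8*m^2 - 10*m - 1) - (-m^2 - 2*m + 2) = -7*m^2 - 8*m - 3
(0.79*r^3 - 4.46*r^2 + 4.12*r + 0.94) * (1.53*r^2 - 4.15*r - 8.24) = 1.2087*r^5 - 10.1023*r^4 + 18.303*r^3 + 21.0906*r^2 - 37.8498*r - 7.7456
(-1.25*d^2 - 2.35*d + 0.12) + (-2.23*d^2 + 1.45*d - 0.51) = -3.48*d^2 - 0.9*d - 0.39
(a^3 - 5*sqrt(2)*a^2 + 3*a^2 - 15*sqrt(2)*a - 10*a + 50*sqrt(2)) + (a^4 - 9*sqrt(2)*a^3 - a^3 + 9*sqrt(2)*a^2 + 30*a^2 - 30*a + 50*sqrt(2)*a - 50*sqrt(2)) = a^4 - 9*sqrt(2)*a^3 + 4*sqrt(2)*a^2 + 33*a^2 - 40*a + 35*sqrt(2)*a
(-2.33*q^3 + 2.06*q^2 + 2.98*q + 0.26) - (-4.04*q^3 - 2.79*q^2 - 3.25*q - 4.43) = 1.71*q^3 + 4.85*q^2 + 6.23*q + 4.69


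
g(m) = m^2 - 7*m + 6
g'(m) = 2*m - 7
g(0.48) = 2.87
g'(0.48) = -6.04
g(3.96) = -6.04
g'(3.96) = 0.92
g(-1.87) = 22.59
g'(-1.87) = -10.74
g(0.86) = 0.72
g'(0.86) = -5.28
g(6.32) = 1.70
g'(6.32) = 5.64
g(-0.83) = 12.50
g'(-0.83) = -8.66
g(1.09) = -0.44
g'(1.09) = -4.82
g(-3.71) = 45.73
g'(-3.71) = -14.42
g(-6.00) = 84.00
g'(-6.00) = -19.00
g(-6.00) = 84.00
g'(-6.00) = -19.00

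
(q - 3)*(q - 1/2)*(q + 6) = q^3 + 5*q^2/2 - 39*q/2 + 9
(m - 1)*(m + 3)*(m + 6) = m^3 + 8*m^2 + 9*m - 18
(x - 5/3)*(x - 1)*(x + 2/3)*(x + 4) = x^4 + 2*x^3 - 73*x^2/9 + 2*x/3 + 40/9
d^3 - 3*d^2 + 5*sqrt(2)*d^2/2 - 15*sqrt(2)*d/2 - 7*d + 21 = (d - 3)*(d - sqrt(2))*(d + 7*sqrt(2)/2)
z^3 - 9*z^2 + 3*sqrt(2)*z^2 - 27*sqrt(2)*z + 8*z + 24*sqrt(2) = (z - 8)*(z - 1)*(z + 3*sqrt(2))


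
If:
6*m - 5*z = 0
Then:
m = 5*z/6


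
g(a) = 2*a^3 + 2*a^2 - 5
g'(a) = 6*a^2 + 4*a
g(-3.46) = -63.90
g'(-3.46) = 57.99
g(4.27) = 187.17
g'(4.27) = 126.48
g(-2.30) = -18.75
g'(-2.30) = 22.54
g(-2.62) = -27.24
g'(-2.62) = 30.71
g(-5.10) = -218.28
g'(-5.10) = 135.66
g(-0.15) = -4.96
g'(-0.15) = -0.46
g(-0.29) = -4.88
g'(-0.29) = -0.66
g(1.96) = 17.74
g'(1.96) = 30.89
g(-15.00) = -6305.00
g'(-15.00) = 1290.00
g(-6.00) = -365.00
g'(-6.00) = 192.00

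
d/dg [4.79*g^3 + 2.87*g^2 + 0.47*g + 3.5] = 14.37*g^2 + 5.74*g + 0.47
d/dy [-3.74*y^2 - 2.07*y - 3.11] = -7.48*y - 2.07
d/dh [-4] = 0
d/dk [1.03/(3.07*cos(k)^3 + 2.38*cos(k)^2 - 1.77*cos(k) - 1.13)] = (9.4863*cos(k)^2 + 4.9028*cos(k) - 1.8231)*sin(k)/(3.07*cos(k)^3 + 2.38*cos(k)^2 - 1.77*cos(k) - 1.13)^2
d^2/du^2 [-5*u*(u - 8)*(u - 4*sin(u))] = -20*u^2*sin(u) + 160*u*sin(u) + 80*u*cos(u) - 30*u + 40*sin(u) - 320*cos(u) + 80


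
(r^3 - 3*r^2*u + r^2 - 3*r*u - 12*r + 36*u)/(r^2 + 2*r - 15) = (r^2 - 3*r*u + 4*r - 12*u)/(r + 5)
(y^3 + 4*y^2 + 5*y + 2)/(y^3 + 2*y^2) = 1 + 2/y + y^(-2)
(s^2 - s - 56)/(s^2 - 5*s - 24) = (s + 7)/(s + 3)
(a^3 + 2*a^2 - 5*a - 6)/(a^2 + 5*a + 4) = (a^2 + a - 6)/(a + 4)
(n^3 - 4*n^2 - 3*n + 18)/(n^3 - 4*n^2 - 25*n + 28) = (n^3 - 4*n^2 - 3*n + 18)/(n^3 - 4*n^2 - 25*n + 28)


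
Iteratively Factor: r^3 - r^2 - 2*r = (r + 1)*(r^2 - 2*r) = r*(r + 1)*(r - 2)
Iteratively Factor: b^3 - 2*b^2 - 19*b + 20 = (b + 4)*(b^2 - 6*b + 5) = (b - 1)*(b + 4)*(b - 5)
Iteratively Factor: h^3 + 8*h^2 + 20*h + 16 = (h + 4)*(h^2 + 4*h + 4) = (h + 2)*(h + 4)*(h + 2)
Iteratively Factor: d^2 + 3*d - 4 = (d - 1)*(d + 4)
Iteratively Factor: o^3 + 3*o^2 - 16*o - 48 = (o + 3)*(o^2 - 16) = (o - 4)*(o + 3)*(o + 4)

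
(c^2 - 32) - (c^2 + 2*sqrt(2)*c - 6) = -2*sqrt(2)*c - 26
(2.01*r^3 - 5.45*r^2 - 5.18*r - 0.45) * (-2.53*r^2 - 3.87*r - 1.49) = -5.0853*r^5 + 6.0098*r^4 + 31.202*r^3 + 29.3056*r^2 + 9.4597*r + 0.6705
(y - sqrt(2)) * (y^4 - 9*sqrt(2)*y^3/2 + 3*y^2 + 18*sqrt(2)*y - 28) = y^5 - 11*sqrt(2)*y^4/2 + 12*y^3 + 15*sqrt(2)*y^2 - 64*y + 28*sqrt(2)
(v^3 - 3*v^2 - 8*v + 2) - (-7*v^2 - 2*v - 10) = v^3 + 4*v^2 - 6*v + 12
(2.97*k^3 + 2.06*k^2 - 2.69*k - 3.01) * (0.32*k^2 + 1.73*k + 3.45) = 0.9504*k^5 + 5.7973*k^4 + 12.9495*k^3 + 1.4901*k^2 - 14.4878*k - 10.3845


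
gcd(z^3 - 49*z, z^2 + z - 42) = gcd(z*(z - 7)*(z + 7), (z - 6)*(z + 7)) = z + 7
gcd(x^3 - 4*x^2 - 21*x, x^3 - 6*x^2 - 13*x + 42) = x^2 - 4*x - 21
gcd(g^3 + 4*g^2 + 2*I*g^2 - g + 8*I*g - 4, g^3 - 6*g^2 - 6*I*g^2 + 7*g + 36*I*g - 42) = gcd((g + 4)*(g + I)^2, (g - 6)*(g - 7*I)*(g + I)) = g + I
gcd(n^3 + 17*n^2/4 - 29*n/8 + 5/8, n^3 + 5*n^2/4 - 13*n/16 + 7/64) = n - 1/4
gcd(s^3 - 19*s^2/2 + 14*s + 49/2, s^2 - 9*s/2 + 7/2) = s - 7/2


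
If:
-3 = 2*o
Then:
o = -3/2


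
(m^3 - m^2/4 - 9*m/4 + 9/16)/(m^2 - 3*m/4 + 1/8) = (4*m^2 - 9)/(2*(2*m - 1))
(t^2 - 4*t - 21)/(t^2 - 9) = (t - 7)/(t - 3)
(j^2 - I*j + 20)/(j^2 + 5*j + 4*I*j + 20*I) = (j - 5*I)/(j + 5)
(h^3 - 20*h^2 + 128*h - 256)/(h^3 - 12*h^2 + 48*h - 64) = (h^2 - 16*h + 64)/(h^2 - 8*h + 16)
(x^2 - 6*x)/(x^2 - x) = (x - 6)/(x - 1)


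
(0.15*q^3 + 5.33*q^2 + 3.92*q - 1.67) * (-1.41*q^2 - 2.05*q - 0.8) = -0.2115*q^5 - 7.8228*q^4 - 16.5737*q^3 - 9.9453*q^2 + 0.2875*q + 1.336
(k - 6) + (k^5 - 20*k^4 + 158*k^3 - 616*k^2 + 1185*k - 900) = k^5 - 20*k^4 + 158*k^3 - 616*k^2 + 1186*k - 906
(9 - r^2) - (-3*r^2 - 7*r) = 2*r^2 + 7*r + 9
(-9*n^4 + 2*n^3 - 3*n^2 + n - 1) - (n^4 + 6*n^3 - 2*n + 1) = -10*n^4 - 4*n^3 - 3*n^2 + 3*n - 2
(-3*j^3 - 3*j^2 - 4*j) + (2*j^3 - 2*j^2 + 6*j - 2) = -j^3 - 5*j^2 + 2*j - 2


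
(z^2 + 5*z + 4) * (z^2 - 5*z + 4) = z^4 - 17*z^2 + 16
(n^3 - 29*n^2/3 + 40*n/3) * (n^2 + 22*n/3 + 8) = n^5 - 7*n^4/3 - 446*n^3/9 + 184*n^2/9 + 320*n/3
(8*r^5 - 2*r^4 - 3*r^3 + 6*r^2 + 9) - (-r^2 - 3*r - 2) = 8*r^5 - 2*r^4 - 3*r^3 + 7*r^2 + 3*r + 11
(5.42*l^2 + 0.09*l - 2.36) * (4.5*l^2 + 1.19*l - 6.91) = 24.39*l^4 + 6.8548*l^3 - 47.9651*l^2 - 3.4303*l + 16.3076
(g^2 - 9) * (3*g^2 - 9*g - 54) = 3*g^4 - 9*g^3 - 81*g^2 + 81*g + 486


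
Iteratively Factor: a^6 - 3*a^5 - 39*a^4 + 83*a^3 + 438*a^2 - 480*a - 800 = (a - 5)*(a^5 + 2*a^4 - 29*a^3 - 62*a^2 + 128*a + 160) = (a - 5)*(a + 4)*(a^4 - 2*a^3 - 21*a^2 + 22*a + 40) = (a - 5)*(a + 4)^2*(a^3 - 6*a^2 + 3*a + 10) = (a - 5)*(a + 1)*(a + 4)^2*(a^2 - 7*a + 10) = (a - 5)*(a - 2)*(a + 1)*(a + 4)^2*(a - 5)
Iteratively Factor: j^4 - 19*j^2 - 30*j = (j - 5)*(j^3 + 5*j^2 + 6*j) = j*(j - 5)*(j^2 + 5*j + 6) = j*(j - 5)*(j + 2)*(j + 3)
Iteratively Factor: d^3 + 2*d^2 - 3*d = (d + 3)*(d^2 - d) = d*(d + 3)*(d - 1)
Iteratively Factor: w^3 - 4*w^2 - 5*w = (w - 5)*(w^2 + w) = (w - 5)*(w + 1)*(w)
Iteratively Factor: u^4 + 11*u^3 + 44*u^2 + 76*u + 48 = (u + 2)*(u^3 + 9*u^2 + 26*u + 24) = (u + 2)*(u + 4)*(u^2 + 5*u + 6) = (u + 2)*(u + 3)*(u + 4)*(u + 2)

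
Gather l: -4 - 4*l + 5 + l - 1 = -3*l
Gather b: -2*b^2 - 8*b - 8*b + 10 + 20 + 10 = -2*b^2 - 16*b + 40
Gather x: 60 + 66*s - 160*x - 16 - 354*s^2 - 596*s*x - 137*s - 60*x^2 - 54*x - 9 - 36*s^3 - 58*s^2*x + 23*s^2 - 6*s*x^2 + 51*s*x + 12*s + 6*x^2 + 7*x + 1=-36*s^3 - 331*s^2 - 59*s + x^2*(-6*s - 54) + x*(-58*s^2 - 545*s - 207) + 36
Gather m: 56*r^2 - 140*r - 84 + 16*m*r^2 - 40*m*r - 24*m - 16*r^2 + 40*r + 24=m*(16*r^2 - 40*r - 24) + 40*r^2 - 100*r - 60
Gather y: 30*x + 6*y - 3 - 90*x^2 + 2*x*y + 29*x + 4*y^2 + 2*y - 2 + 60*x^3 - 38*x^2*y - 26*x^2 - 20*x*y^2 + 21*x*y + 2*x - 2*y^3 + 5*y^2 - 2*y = 60*x^3 - 116*x^2 + 61*x - 2*y^3 + y^2*(9 - 20*x) + y*(-38*x^2 + 23*x + 6) - 5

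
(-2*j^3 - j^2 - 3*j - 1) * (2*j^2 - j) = -4*j^5 - 5*j^3 + j^2 + j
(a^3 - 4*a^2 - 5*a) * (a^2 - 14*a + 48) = a^5 - 18*a^4 + 99*a^3 - 122*a^2 - 240*a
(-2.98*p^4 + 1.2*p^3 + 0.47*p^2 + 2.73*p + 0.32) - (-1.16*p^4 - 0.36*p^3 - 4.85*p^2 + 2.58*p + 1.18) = -1.82*p^4 + 1.56*p^3 + 5.32*p^2 + 0.15*p - 0.86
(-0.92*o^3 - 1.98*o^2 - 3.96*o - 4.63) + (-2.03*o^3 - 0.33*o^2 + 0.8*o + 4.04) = -2.95*o^3 - 2.31*o^2 - 3.16*o - 0.59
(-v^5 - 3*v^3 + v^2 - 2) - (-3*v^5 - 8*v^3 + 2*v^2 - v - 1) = 2*v^5 + 5*v^3 - v^2 + v - 1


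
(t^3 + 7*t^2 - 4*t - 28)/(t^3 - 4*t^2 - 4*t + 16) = (t + 7)/(t - 4)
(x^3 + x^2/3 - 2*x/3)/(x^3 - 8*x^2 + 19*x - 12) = x*(3*x^2 + x - 2)/(3*(x^3 - 8*x^2 + 19*x - 12))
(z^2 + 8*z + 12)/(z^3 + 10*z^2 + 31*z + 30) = (z + 6)/(z^2 + 8*z + 15)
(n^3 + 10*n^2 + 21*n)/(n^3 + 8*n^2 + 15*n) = (n + 7)/(n + 5)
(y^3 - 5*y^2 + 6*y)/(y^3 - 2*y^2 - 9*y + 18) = y/(y + 3)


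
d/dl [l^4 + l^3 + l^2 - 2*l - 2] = 4*l^3 + 3*l^2 + 2*l - 2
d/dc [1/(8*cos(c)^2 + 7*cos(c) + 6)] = (16*cos(c) + 7)*sin(c)/(8*cos(c)^2 + 7*cos(c) + 6)^2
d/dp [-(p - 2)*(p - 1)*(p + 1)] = -3*p^2 + 4*p + 1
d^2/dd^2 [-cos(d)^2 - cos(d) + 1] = cos(d) + 2*cos(2*d)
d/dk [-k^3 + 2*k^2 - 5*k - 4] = -3*k^2 + 4*k - 5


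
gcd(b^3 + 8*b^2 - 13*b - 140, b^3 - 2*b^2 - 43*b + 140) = b^2 + 3*b - 28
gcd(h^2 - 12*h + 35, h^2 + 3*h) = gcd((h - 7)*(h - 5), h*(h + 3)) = 1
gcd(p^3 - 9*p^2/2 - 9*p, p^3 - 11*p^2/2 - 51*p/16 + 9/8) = p - 6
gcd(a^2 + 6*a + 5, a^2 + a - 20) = a + 5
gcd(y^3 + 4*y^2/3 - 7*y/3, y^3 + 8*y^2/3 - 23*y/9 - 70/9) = y + 7/3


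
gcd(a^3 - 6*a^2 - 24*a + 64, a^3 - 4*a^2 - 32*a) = a^2 - 4*a - 32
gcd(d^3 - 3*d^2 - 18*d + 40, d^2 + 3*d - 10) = d - 2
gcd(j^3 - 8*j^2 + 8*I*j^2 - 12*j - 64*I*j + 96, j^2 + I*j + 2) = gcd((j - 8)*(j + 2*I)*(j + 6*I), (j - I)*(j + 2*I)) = j + 2*I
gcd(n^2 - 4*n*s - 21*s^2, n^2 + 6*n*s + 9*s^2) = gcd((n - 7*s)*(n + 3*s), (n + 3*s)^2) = n + 3*s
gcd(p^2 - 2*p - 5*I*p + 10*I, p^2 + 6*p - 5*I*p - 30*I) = p - 5*I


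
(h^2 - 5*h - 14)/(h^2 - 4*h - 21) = (h + 2)/(h + 3)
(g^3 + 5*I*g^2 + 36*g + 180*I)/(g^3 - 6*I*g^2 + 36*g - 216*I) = (g + 5*I)/(g - 6*I)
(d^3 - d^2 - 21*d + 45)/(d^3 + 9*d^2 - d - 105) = (d - 3)/(d + 7)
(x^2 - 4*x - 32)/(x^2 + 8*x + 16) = (x - 8)/(x + 4)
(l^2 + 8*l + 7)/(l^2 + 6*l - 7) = (l + 1)/(l - 1)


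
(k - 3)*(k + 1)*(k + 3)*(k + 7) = k^4 + 8*k^3 - 2*k^2 - 72*k - 63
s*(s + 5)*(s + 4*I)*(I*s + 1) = I*s^4 - 3*s^3 + 5*I*s^3 - 15*s^2 + 4*I*s^2 + 20*I*s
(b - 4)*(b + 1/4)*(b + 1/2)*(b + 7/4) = b^4 - 3*b^3/2 - 137*b^2/16 - 177*b/32 - 7/8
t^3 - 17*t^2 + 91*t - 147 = (t - 7)^2*(t - 3)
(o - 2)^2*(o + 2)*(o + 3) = o^4 + o^3 - 10*o^2 - 4*o + 24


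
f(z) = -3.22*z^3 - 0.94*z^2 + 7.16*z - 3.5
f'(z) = -9.66*z^2 - 1.88*z + 7.16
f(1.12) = -1.18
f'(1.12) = -7.06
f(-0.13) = -4.44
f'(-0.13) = 7.24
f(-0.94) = -8.39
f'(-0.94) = 0.39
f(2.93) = -71.59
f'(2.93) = -81.28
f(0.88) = -0.12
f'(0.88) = -1.98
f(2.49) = -41.21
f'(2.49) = -57.41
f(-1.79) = -0.86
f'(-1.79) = -20.43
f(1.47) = -5.23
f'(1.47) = -16.48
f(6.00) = -689.90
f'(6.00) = -351.88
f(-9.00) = 2203.30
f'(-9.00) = -758.38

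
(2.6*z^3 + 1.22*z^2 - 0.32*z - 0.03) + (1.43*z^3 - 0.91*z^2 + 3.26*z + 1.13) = 4.03*z^3 + 0.31*z^2 + 2.94*z + 1.1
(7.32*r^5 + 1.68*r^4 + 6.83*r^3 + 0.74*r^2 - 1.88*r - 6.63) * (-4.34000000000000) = -31.7688*r^5 - 7.2912*r^4 - 29.6422*r^3 - 3.2116*r^2 + 8.1592*r + 28.7742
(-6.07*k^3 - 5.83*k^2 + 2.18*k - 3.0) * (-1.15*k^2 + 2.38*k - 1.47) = 6.9805*k^5 - 7.7421*k^4 - 7.4595*k^3 + 17.2085*k^2 - 10.3446*k + 4.41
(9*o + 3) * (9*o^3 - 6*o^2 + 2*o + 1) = 81*o^4 - 27*o^3 + 15*o + 3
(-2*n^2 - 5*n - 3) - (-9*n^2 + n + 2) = 7*n^2 - 6*n - 5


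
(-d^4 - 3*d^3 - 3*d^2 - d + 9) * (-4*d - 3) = 4*d^5 + 15*d^4 + 21*d^3 + 13*d^2 - 33*d - 27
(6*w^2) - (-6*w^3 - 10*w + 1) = 6*w^3 + 6*w^2 + 10*w - 1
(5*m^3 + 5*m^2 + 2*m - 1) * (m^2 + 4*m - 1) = 5*m^5 + 25*m^4 + 17*m^3 + 2*m^2 - 6*m + 1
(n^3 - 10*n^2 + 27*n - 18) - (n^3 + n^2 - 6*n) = -11*n^2 + 33*n - 18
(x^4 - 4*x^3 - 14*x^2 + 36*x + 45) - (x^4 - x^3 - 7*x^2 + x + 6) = -3*x^3 - 7*x^2 + 35*x + 39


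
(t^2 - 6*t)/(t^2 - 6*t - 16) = t*(6 - t)/(-t^2 + 6*t + 16)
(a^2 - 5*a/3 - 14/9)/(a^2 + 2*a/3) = (a - 7/3)/a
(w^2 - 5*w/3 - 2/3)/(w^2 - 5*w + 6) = (w + 1/3)/(w - 3)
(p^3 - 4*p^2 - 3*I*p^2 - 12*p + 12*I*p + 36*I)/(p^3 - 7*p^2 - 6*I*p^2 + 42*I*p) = (p^3 - p^2*(4 + 3*I) + 12*p*(-1 + I) + 36*I)/(p*(p^2 - p*(7 + 6*I) + 42*I))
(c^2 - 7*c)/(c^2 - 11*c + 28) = c/(c - 4)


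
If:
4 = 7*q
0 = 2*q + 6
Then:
No Solution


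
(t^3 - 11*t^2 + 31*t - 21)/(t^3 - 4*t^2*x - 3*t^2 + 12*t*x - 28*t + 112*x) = (-t^2 + 4*t - 3)/(-t^2 + 4*t*x - 4*t + 16*x)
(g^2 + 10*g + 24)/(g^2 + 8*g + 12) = (g + 4)/(g + 2)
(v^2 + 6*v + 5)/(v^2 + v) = (v + 5)/v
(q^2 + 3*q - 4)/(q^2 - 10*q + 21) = (q^2 + 3*q - 4)/(q^2 - 10*q + 21)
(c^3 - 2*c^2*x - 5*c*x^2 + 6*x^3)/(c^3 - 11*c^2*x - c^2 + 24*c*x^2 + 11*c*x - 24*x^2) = (-c^2 - c*x + 2*x^2)/(-c^2 + 8*c*x + c - 8*x)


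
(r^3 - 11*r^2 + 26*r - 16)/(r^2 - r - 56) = (r^2 - 3*r + 2)/(r + 7)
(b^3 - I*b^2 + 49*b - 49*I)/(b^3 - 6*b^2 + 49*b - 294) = (b - I)/(b - 6)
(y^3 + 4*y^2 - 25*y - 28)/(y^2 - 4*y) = y + 8 + 7/y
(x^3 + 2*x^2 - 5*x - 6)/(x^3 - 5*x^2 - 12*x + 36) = (x + 1)/(x - 6)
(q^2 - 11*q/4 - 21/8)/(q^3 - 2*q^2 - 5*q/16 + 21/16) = 2*(2*q - 7)/(4*q^2 - 11*q + 7)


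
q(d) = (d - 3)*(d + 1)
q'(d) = 2*d - 2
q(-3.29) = 14.40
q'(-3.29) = -8.58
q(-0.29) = -2.34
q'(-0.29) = -2.58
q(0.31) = -3.52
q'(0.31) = -1.38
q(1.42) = -3.82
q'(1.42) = 0.84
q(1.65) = -3.58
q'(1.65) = 1.30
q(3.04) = 0.16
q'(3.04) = 4.08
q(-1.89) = 4.35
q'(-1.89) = -5.78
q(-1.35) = 1.52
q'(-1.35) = -4.70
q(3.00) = 0.00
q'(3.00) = 4.00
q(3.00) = 0.00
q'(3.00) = 4.00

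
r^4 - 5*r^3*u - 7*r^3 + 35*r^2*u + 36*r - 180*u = (r - 6)*(r - 3)*(r + 2)*(r - 5*u)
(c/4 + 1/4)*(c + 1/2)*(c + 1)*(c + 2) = c^4/4 + 9*c^3/8 + 7*c^2/4 + 9*c/8 + 1/4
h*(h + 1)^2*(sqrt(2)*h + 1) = sqrt(2)*h^4 + h^3 + 2*sqrt(2)*h^3 + sqrt(2)*h^2 + 2*h^2 + h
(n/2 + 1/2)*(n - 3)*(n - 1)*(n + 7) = n^4/2 + 2*n^3 - 11*n^2 - 2*n + 21/2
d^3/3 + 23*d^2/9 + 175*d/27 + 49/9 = (d/3 + 1)*(d + 7/3)^2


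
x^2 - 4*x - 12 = (x - 6)*(x + 2)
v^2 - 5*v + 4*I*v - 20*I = (v - 5)*(v + 4*I)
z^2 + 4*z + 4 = (z + 2)^2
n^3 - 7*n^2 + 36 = (n - 6)*(n - 3)*(n + 2)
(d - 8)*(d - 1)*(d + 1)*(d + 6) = d^4 - 2*d^3 - 49*d^2 + 2*d + 48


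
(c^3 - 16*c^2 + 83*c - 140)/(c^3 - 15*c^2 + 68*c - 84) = (c^2 - 9*c + 20)/(c^2 - 8*c + 12)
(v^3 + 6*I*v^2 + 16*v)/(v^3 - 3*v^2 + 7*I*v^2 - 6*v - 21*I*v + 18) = v*(v^2 + 6*I*v + 16)/(v^3 + v^2*(-3 + 7*I) - 3*v*(2 + 7*I) + 18)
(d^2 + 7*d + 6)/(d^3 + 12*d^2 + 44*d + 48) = (d + 1)/(d^2 + 6*d + 8)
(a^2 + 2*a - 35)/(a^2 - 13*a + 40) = (a + 7)/(a - 8)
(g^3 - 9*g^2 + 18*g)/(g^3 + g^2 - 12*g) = (g - 6)/(g + 4)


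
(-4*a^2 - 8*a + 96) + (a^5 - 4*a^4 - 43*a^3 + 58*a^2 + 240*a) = a^5 - 4*a^4 - 43*a^3 + 54*a^2 + 232*a + 96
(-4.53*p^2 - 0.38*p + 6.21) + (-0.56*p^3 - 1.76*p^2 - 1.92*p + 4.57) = -0.56*p^3 - 6.29*p^2 - 2.3*p + 10.78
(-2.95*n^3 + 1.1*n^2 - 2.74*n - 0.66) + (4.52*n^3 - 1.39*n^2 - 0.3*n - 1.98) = 1.57*n^3 - 0.29*n^2 - 3.04*n - 2.64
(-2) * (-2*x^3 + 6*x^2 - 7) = 4*x^3 - 12*x^2 + 14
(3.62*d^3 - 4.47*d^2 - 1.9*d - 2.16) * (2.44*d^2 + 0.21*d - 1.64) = 8.8328*d^5 - 10.1466*d^4 - 11.5115*d^3 + 1.6614*d^2 + 2.6624*d + 3.5424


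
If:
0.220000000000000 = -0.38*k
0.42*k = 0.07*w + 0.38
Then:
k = -0.58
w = -8.90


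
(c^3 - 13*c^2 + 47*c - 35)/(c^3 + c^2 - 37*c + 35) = (c - 7)/(c + 7)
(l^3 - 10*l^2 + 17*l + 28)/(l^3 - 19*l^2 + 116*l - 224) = (l + 1)/(l - 8)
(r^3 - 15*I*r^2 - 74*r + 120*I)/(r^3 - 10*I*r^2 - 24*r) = (r - 5*I)/r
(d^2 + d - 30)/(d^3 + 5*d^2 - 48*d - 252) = (d - 5)/(d^2 - d - 42)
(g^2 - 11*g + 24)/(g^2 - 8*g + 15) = (g - 8)/(g - 5)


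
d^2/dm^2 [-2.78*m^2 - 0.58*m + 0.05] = -5.56000000000000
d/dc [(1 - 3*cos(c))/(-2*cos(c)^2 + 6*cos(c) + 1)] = (6*cos(c)^2 - 4*cos(c) + 9)*sin(c)/(6*cos(c) - cos(2*c))^2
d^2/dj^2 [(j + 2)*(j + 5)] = 2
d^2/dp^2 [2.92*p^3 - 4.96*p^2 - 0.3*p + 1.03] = 17.52*p - 9.92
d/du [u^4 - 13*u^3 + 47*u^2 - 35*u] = 4*u^3 - 39*u^2 + 94*u - 35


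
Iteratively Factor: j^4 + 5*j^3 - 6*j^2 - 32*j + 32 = (j - 2)*(j^3 + 7*j^2 + 8*j - 16) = (j - 2)*(j - 1)*(j^2 + 8*j + 16) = (j - 2)*(j - 1)*(j + 4)*(j + 4)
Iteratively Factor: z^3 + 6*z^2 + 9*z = (z + 3)*(z^2 + 3*z) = z*(z + 3)*(z + 3)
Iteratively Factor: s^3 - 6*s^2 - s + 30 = (s - 3)*(s^2 - 3*s - 10) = (s - 5)*(s - 3)*(s + 2)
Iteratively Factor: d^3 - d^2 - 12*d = (d - 4)*(d^2 + 3*d) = d*(d - 4)*(d + 3)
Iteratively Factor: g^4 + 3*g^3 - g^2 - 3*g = (g + 1)*(g^3 + 2*g^2 - 3*g) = g*(g + 1)*(g^2 + 2*g - 3) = g*(g - 1)*(g + 1)*(g + 3)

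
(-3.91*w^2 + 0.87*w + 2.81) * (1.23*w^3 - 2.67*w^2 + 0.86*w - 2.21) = -4.8093*w^5 + 11.5098*w^4 - 2.2292*w^3 + 1.8866*w^2 + 0.4939*w - 6.2101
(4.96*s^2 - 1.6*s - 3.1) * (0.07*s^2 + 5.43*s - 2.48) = 0.3472*s^4 + 26.8208*s^3 - 21.2058*s^2 - 12.865*s + 7.688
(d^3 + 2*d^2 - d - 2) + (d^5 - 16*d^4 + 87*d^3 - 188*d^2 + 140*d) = d^5 - 16*d^4 + 88*d^3 - 186*d^2 + 139*d - 2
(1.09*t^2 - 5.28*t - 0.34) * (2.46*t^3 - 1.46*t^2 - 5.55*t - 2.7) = 2.6814*t^5 - 14.5802*t^4 + 0.8229*t^3 + 26.8574*t^2 + 16.143*t + 0.918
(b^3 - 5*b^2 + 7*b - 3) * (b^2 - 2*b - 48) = b^5 - 7*b^4 - 31*b^3 + 223*b^2 - 330*b + 144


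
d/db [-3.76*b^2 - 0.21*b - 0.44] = -7.52*b - 0.21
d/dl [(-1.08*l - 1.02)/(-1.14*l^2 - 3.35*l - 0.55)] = (1.2312*l^2 + 3.618*l - (1.08*l + 1.02)*(2.28*l + 3.35) + 0.594)/(1.14*l^2 + 3.35*l + 0.55)^2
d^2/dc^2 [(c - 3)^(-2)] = 6/(c - 3)^4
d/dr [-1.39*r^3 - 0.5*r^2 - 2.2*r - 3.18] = -4.17*r^2 - 1.0*r - 2.2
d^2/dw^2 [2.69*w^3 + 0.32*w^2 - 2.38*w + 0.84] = 16.14*w + 0.64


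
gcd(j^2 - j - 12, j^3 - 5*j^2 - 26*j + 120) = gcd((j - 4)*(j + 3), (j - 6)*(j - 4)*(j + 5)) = j - 4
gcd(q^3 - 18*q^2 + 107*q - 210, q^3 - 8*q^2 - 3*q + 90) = q^2 - 11*q + 30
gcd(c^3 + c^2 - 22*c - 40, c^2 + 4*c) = c + 4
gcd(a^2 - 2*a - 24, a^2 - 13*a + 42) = a - 6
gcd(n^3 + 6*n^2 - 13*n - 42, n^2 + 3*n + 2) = n + 2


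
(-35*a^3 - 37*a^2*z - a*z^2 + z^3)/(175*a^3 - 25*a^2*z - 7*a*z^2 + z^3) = (a + z)/(-5*a + z)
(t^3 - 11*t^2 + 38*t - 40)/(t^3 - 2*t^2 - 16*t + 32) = (t - 5)/(t + 4)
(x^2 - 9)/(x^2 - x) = (x^2 - 9)/(x*(x - 1))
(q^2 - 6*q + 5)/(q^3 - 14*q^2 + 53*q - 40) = 1/(q - 8)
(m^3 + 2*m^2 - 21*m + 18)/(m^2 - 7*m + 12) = (m^2 + 5*m - 6)/(m - 4)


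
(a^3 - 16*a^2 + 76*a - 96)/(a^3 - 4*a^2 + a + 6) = (a^2 - 14*a + 48)/(a^2 - 2*a - 3)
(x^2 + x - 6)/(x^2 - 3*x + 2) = (x + 3)/(x - 1)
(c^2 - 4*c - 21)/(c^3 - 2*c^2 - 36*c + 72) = (c^2 - 4*c - 21)/(c^3 - 2*c^2 - 36*c + 72)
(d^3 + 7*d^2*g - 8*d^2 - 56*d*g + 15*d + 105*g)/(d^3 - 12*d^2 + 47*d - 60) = (d + 7*g)/(d - 4)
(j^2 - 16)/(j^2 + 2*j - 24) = (j + 4)/(j + 6)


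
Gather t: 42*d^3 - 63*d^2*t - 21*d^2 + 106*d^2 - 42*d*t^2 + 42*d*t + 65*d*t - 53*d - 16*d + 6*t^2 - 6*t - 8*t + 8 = 42*d^3 + 85*d^2 - 69*d + t^2*(6 - 42*d) + t*(-63*d^2 + 107*d - 14) + 8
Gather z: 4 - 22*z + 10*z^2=10*z^2 - 22*z + 4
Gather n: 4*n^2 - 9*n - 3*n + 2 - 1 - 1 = 4*n^2 - 12*n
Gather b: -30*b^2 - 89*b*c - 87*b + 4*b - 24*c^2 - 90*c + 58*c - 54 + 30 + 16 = -30*b^2 + b*(-89*c - 83) - 24*c^2 - 32*c - 8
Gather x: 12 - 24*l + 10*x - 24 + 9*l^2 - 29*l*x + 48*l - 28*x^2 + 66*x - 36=9*l^2 + 24*l - 28*x^2 + x*(76 - 29*l) - 48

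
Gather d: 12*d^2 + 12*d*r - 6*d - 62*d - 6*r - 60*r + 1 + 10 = 12*d^2 + d*(12*r - 68) - 66*r + 11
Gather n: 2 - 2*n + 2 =4 - 2*n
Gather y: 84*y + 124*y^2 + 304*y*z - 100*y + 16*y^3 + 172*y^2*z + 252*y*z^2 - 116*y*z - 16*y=16*y^3 + y^2*(172*z + 124) + y*(252*z^2 + 188*z - 32)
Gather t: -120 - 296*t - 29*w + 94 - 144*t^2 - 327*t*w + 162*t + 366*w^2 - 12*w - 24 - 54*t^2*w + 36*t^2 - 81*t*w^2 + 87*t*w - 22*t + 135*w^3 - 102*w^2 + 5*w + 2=t^2*(-54*w - 108) + t*(-81*w^2 - 240*w - 156) + 135*w^3 + 264*w^2 - 36*w - 48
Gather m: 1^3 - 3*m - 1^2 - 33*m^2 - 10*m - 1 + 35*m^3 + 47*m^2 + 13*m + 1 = 35*m^3 + 14*m^2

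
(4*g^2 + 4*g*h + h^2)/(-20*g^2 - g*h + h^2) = (-4*g^2 - 4*g*h - h^2)/(20*g^2 + g*h - h^2)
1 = 1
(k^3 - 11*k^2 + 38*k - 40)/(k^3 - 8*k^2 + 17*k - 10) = (k - 4)/(k - 1)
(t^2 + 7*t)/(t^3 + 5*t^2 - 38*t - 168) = t/(t^2 - 2*t - 24)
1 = 1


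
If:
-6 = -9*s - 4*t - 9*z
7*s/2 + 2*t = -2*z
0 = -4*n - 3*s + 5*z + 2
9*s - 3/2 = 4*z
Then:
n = 533/424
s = 63/106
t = -849/424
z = 51/53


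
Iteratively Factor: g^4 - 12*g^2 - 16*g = (g + 2)*(g^3 - 2*g^2 - 8*g) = g*(g + 2)*(g^2 - 2*g - 8) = g*(g + 2)^2*(g - 4)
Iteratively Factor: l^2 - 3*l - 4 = (l + 1)*(l - 4)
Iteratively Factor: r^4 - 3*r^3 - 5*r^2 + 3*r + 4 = (r - 4)*(r^3 + r^2 - r - 1) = (r - 4)*(r - 1)*(r^2 + 2*r + 1) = (r - 4)*(r - 1)*(r + 1)*(r + 1)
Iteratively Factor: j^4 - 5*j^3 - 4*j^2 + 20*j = (j - 5)*(j^3 - 4*j) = (j - 5)*(j - 2)*(j^2 + 2*j) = (j - 5)*(j - 2)*(j + 2)*(j)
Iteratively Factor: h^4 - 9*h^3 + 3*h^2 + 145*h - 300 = (h - 3)*(h^3 - 6*h^2 - 15*h + 100) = (h - 5)*(h - 3)*(h^2 - h - 20) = (h - 5)^2*(h - 3)*(h + 4)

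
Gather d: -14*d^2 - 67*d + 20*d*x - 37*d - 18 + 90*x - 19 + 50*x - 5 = -14*d^2 + d*(20*x - 104) + 140*x - 42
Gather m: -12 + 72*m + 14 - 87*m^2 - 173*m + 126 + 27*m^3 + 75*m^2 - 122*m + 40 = 27*m^3 - 12*m^2 - 223*m + 168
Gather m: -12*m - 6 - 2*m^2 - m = -2*m^2 - 13*m - 6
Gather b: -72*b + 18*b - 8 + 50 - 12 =30 - 54*b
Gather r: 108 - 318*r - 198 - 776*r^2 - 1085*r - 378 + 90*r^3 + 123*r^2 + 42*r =90*r^3 - 653*r^2 - 1361*r - 468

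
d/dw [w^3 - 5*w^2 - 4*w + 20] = 3*w^2 - 10*w - 4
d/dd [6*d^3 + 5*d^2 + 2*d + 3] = 18*d^2 + 10*d + 2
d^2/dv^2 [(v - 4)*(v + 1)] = 2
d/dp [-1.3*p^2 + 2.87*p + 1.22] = 2.87 - 2.6*p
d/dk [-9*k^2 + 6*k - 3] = 6 - 18*k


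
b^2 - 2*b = b*(b - 2)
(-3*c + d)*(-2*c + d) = 6*c^2 - 5*c*d + d^2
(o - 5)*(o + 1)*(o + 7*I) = o^3 - 4*o^2 + 7*I*o^2 - 5*o - 28*I*o - 35*I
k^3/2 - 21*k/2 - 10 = (k/2 + 1/2)*(k - 5)*(k + 4)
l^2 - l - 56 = (l - 8)*(l + 7)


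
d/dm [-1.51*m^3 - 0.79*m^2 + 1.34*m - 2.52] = -4.53*m^2 - 1.58*m + 1.34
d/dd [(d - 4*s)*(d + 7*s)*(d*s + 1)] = 3*d^2*s + 6*d*s^2 + 2*d - 28*s^3 + 3*s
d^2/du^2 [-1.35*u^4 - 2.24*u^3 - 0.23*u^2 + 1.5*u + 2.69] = -16.2*u^2 - 13.44*u - 0.46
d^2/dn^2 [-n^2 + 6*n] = -2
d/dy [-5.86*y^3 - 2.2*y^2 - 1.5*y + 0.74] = -17.58*y^2 - 4.4*y - 1.5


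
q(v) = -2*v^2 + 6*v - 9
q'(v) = 6 - 4*v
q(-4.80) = -83.88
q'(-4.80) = 25.20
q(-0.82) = -15.26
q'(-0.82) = 9.28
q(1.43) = -4.51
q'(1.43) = 0.28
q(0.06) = -8.65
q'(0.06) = 5.76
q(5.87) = -42.69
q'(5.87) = -17.48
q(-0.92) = -16.21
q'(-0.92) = 9.68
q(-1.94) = -28.17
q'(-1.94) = 13.76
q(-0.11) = -9.68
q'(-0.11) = 6.44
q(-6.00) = -117.00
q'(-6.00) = 30.00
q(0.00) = -9.00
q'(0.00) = 6.00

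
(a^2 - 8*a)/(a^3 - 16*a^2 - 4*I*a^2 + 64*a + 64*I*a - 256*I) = a/(a^2 - 4*a*(2 + I) + 32*I)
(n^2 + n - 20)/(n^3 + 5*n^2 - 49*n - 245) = (n - 4)/(n^2 - 49)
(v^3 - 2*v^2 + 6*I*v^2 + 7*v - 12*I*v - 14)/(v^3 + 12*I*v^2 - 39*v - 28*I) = (v^2 - v*(2 + I) + 2*I)/(v^2 + 5*I*v - 4)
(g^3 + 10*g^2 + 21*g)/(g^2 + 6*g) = (g^2 + 10*g + 21)/(g + 6)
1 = 1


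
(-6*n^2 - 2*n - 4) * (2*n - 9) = -12*n^3 + 50*n^2 + 10*n + 36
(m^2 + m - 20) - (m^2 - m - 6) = 2*m - 14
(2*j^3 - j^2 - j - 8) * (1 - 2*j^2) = -4*j^5 + 2*j^4 + 4*j^3 + 15*j^2 - j - 8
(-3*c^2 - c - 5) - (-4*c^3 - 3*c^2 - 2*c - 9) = 4*c^3 + c + 4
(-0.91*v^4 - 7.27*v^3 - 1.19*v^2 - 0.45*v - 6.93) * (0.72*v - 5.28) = -0.6552*v^5 - 0.4296*v^4 + 37.5288*v^3 + 5.9592*v^2 - 2.6136*v + 36.5904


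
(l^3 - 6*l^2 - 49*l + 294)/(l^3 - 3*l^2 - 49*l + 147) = (l - 6)/(l - 3)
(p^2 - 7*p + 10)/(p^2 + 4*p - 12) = (p - 5)/(p + 6)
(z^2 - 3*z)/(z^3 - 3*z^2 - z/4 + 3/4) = 4*z/(4*z^2 - 1)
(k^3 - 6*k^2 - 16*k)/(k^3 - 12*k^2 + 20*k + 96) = k/(k - 6)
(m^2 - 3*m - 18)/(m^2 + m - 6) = (m - 6)/(m - 2)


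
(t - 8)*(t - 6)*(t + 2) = t^3 - 12*t^2 + 20*t + 96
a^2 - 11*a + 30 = (a - 6)*(a - 5)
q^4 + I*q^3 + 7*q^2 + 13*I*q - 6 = (q - 3*I)*(q + I)^2*(q + 2*I)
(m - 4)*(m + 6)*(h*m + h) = h*m^3 + 3*h*m^2 - 22*h*m - 24*h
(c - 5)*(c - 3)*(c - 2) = c^3 - 10*c^2 + 31*c - 30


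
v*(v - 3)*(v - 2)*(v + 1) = v^4 - 4*v^3 + v^2 + 6*v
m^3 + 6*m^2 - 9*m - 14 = (m - 2)*(m + 1)*(m + 7)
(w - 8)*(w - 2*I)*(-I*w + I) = -I*w^3 - 2*w^2 + 9*I*w^2 + 18*w - 8*I*w - 16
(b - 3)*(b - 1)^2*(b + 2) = b^4 - 3*b^3 - 3*b^2 + 11*b - 6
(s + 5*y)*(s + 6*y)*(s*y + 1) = s^3*y + 11*s^2*y^2 + s^2 + 30*s*y^3 + 11*s*y + 30*y^2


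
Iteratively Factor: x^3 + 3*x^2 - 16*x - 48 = (x + 4)*(x^2 - x - 12) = (x - 4)*(x + 4)*(x + 3)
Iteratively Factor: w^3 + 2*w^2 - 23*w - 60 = (w + 3)*(w^2 - w - 20) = (w + 3)*(w + 4)*(w - 5)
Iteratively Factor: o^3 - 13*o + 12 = (o - 1)*(o^2 + o - 12) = (o - 1)*(o + 4)*(o - 3)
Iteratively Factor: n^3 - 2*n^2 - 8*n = (n - 4)*(n^2 + 2*n) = n*(n - 4)*(n + 2)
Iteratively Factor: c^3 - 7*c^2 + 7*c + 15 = (c + 1)*(c^2 - 8*c + 15) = (c - 5)*(c + 1)*(c - 3)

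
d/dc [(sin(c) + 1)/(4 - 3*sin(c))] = 7*cos(c)/(3*sin(c) - 4)^2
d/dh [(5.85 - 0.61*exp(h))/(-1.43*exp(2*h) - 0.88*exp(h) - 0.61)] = (-0.8723*exp(2*h) + 16.731*exp(h) + 5.5201)*exp(h)/(2.0449*exp(4*h) + 2.5168*exp(3*h) + 2.519*exp(2*h) + 1.0736*exp(h) + 0.3721)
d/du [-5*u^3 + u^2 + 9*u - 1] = -15*u^2 + 2*u + 9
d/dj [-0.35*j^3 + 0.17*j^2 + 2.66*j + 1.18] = -1.05*j^2 + 0.34*j + 2.66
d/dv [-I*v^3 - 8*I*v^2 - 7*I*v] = I*(-3*v^2 - 16*v - 7)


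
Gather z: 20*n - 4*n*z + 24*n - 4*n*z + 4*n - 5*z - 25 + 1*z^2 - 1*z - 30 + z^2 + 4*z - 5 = 48*n + 2*z^2 + z*(-8*n - 2) - 60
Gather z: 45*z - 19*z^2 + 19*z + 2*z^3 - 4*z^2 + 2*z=2*z^3 - 23*z^2 + 66*z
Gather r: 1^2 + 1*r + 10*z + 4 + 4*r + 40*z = 5*r + 50*z + 5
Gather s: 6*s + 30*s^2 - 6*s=30*s^2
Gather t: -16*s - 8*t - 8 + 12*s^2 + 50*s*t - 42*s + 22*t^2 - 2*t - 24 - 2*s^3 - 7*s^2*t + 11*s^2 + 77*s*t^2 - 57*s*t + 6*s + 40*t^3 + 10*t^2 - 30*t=-2*s^3 + 23*s^2 - 52*s + 40*t^3 + t^2*(77*s + 32) + t*(-7*s^2 - 7*s - 40) - 32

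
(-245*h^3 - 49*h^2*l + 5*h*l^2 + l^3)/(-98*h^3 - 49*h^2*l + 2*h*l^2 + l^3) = (5*h + l)/(2*h + l)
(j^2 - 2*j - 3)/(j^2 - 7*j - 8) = (j - 3)/(j - 8)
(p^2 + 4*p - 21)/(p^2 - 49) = (p - 3)/(p - 7)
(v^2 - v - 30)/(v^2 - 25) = (v - 6)/(v - 5)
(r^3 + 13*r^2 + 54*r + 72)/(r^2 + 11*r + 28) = (r^2 + 9*r + 18)/(r + 7)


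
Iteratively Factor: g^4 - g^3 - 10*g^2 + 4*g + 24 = (g + 2)*(g^3 - 3*g^2 - 4*g + 12) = (g - 3)*(g + 2)*(g^2 - 4) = (g - 3)*(g + 2)^2*(g - 2)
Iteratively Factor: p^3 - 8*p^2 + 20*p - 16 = (p - 2)*(p^2 - 6*p + 8) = (p - 4)*(p - 2)*(p - 2)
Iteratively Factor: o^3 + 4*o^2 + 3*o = (o + 3)*(o^2 + o) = o*(o + 3)*(o + 1)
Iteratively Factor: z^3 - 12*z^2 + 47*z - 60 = (z - 5)*(z^2 - 7*z + 12) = (z - 5)*(z - 3)*(z - 4)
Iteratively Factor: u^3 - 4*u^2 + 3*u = (u - 3)*(u^2 - u) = (u - 3)*(u - 1)*(u)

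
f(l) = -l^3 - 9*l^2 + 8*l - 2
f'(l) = -3*l^2 - 18*l + 8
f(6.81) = -680.73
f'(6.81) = -253.71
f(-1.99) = -45.68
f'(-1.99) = 31.94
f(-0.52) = -8.45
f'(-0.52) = 16.55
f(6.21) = -538.88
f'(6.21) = -219.47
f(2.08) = -33.30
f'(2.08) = -42.42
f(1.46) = -12.62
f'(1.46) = -24.67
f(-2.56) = -64.69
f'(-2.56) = 34.42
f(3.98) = -175.77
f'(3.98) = -111.16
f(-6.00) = -158.00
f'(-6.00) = 8.00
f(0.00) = -2.00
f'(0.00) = 8.00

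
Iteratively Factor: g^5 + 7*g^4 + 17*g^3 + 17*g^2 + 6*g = (g + 2)*(g^4 + 5*g^3 + 7*g^2 + 3*g) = (g + 1)*(g + 2)*(g^3 + 4*g^2 + 3*g) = g*(g + 1)*(g + 2)*(g^2 + 4*g + 3) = g*(g + 1)*(g + 2)*(g + 3)*(g + 1)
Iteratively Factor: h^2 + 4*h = (h + 4)*(h)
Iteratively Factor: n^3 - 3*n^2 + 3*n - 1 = (n - 1)*(n^2 - 2*n + 1) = (n - 1)^2*(n - 1)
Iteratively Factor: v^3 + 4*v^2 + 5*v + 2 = (v + 1)*(v^2 + 3*v + 2) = (v + 1)^2*(v + 2)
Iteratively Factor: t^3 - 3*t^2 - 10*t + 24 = (t - 2)*(t^2 - t - 12) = (t - 4)*(t - 2)*(t + 3)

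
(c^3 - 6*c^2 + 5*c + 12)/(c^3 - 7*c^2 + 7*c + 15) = (c - 4)/(c - 5)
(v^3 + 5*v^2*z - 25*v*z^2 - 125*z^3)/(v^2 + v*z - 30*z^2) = (v^2 + 10*v*z + 25*z^2)/(v + 6*z)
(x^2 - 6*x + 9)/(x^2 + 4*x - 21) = (x - 3)/(x + 7)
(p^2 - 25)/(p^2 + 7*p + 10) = (p - 5)/(p + 2)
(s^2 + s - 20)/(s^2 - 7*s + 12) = (s + 5)/(s - 3)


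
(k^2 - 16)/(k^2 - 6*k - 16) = (16 - k^2)/(-k^2 + 6*k + 16)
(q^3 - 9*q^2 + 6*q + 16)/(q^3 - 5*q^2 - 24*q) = (q^2 - q - 2)/(q*(q + 3))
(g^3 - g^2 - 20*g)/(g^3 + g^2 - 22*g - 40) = g/(g + 2)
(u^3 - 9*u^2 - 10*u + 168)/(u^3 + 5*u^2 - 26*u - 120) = (u^2 - 13*u + 42)/(u^2 + u - 30)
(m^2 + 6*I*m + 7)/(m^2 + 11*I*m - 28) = (m - I)/(m + 4*I)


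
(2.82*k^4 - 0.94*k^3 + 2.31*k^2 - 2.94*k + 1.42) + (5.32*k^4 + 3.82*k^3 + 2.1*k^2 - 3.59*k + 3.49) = 8.14*k^4 + 2.88*k^3 + 4.41*k^2 - 6.53*k + 4.91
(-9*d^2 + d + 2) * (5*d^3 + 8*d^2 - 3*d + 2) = -45*d^5 - 67*d^4 + 45*d^3 - 5*d^2 - 4*d + 4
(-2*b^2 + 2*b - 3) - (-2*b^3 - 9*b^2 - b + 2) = 2*b^3 + 7*b^2 + 3*b - 5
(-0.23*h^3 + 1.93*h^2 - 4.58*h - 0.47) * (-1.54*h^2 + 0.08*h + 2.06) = 0.3542*h^5 - 2.9906*h^4 + 6.7338*h^3 + 4.3332*h^2 - 9.4724*h - 0.9682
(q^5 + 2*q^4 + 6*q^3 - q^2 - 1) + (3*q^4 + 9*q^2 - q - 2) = q^5 + 5*q^4 + 6*q^3 + 8*q^2 - q - 3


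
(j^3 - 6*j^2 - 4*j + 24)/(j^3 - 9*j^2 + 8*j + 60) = (j - 2)/(j - 5)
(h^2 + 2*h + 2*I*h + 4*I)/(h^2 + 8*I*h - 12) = (h + 2)/(h + 6*I)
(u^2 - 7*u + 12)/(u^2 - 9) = (u - 4)/(u + 3)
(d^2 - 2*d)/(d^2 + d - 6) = d/(d + 3)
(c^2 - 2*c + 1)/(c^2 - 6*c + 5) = (c - 1)/(c - 5)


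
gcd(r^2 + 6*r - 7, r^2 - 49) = r + 7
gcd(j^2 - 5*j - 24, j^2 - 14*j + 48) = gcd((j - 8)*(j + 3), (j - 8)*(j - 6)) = j - 8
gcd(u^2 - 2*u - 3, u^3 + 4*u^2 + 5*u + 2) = u + 1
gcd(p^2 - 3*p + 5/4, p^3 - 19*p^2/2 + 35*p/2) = p - 5/2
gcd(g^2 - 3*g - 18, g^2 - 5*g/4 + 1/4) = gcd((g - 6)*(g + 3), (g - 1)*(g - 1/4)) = 1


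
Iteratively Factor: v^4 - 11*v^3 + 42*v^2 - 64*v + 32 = (v - 4)*(v^3 - 7*v^2 + 14*v - 8) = (v - 4)^2*(v^2 - 3*v + 2) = (v - 4)^2*(v - 2)*(v - 1)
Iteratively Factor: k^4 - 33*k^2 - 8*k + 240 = (k + 4)*(k^3 - 4*k^2 - 17*k + 60) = (k + 4)^2*(k^2 - 8*k + 15) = (k - 3)*(k + 4)^2*(k - 5)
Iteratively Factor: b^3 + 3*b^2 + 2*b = (b + 2)*(b^2 + b) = b*(b + 2)*(b + 1)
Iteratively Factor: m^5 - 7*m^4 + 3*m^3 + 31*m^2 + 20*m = (m - 5)*(m^4 - 2*m^3 - 7*m^2 - 4*m) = m*(m - 5)*(m^3 - 2*m^2 - 7*m - 4) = m*(m - 5)*(m + 1)*(m^2 - 3*m - 4) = m*(m - 5)*(m + 1)^2*(m - 4)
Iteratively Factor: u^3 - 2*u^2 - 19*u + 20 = (u - 1)*(u^2 - u - 20) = (u - 1)*(u + 4)*(u - 5)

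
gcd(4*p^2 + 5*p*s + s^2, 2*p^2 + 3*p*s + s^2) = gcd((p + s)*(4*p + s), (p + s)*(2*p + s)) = p + s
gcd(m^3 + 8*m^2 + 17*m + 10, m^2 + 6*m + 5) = m^2 + 6*m + 5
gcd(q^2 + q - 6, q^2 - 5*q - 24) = q + 3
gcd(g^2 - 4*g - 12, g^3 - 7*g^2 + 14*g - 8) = 1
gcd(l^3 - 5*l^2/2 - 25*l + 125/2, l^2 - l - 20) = l - 5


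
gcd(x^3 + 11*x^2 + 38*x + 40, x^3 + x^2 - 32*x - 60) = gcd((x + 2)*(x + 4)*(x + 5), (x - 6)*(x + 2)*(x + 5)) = x^2 + 7*x + 10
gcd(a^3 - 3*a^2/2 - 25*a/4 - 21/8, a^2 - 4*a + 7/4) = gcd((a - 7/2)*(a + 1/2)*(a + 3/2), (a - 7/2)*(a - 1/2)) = a - 7/2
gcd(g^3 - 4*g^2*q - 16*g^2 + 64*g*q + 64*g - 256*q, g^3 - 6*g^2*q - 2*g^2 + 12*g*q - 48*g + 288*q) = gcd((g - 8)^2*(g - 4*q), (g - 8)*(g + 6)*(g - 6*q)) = g - 8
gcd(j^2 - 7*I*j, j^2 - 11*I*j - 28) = j - 7*I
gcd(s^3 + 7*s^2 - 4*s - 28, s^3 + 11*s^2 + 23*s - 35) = s + 7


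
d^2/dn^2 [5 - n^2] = -2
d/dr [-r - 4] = -1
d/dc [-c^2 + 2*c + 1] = 2 - 2*c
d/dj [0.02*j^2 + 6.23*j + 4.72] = 0.04*j + 6.23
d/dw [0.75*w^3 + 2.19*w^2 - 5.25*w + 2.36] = 2.25*w^2 + 4.38*w - 5.25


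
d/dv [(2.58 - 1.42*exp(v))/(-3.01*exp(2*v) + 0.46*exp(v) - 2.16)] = (-4.2742*exp(2*v) + 15.5316*exp(v) + 1.8804)*exp(v)/(9.0601*exp(4*v) - 2.7692*exp(3*v) + 13.2148*exp(2*v) - 1.9872*exp(v) + 4.6656)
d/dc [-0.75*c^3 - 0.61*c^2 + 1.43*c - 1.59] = -2.25*c^2 - 1.22*c + 1.43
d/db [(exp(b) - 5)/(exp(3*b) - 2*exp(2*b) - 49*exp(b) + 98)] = ((exp(b) - 5)*(-3*exp(2*b) + 4*exp(b) + 49) + exp(3*b) - 2*exp(2*b) - 49*exp(b) + 98)*exp(b)/(exp(3*b) - 2*exp(2*b) - 49*exp(b) + 98)^2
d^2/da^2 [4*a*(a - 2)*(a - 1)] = 24*a - 24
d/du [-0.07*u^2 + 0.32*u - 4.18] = 0.32 - 0.14*u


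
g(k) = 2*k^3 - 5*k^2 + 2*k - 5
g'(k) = 6*k^2 - 10*k + 2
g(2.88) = 7.06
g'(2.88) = 22.97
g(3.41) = 22.98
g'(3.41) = 37.67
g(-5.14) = -418.97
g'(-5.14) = 211.92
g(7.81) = 658.40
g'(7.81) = 289.88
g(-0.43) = -6.94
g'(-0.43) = 7.41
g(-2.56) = -76.44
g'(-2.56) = 66.92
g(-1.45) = -24.51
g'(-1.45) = 29.12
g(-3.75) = -188.28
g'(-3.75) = 123.88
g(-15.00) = -7910.00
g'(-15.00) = 1502.00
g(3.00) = 10.00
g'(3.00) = 26.00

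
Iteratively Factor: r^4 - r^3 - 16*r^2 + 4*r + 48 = (r - 4)*(r^3 + 3*r^2 - 4*r - 12) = (r - 4)*(r + 2)*(r^2 + r - 6) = (r - 4)*(r + 2)*(r + 3)*(r - 2)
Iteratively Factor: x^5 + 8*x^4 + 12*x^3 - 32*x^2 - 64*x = (x + 4)*(x^4 + 4*x^3 - 4*x^2 - 16*x) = (x + 4)^2*(x^3 - 4*x) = (x + 2)*(x + 4)^2*(x^2 - 2*x) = x*(x + 2)*(x + 4)^2*(x - 2)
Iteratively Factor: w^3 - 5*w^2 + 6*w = (w - 2)*(w^2 - 3*w) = (w - 3)*(w - 2)*(w)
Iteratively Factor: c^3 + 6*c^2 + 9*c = (c)*(c^2 + 6*c + 9) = c*(c + 3)*(c + 3)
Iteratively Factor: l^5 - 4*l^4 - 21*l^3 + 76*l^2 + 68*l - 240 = (l - 2)*(l^4 - 2*l^3 - 25*l^2 + 26*l + 120) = (l - 2)*(l + 2)*(l^3 - 4*l^2 - 17*l + 60) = (l - 5)*(l - 2)*(l + 2)*(l^2 + l - 12) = (l - 5)*(l - 3)*(l - 2)*(l + 2)*(l + 4)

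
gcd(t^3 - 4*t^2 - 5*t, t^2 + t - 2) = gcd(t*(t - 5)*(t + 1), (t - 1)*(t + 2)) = 1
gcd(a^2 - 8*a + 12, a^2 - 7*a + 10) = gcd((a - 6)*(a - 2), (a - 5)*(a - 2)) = a - 2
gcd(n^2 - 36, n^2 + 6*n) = n + 6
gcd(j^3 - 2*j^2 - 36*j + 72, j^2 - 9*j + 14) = j - 2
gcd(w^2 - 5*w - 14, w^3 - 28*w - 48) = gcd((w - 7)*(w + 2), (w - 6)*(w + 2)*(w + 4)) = w + 2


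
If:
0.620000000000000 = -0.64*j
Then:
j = -0.97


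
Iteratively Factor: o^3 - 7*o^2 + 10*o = (o)*(o^2 - 7*o + 10) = o*(o - 5)*(o - 2)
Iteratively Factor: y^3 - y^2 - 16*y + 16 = (y - 1)*(y^2 - 16) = (y - 4)*(y - 1)*(y + 4)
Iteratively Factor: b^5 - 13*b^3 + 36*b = (b - 3)*(b^4 + 3*b^3 - 4*b^2 - 12*b) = (b - 3)*(b - 2)*(b^3 + 5*b^2 + 6*b) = b*(b - 3)*(b - 2)*(b^2 + 5*b + 6) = b*(b - 3)*(b - 2)*(b + 3)*(b + 2)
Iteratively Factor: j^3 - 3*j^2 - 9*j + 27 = (j - 3)*(j^2 - 9) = (j - 3)^2*(j + 3)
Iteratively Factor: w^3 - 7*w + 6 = (w - 2)*(w^2 + 2*w - 3) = (w - 2)*(w - 1)*(w + 3)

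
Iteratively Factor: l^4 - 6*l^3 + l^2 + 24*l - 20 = (l - 2)*(l^3 - 4*l^2 - 7*l + 10) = (l - 2)*(l - 1)*(l^2 - 3*l - 10) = (l - 2)*(l - 1)*(l + 2)*(l - 5)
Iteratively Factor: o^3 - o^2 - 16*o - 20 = (o + 2)*(o^2 - 3*o - 10) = (o - 5)*(o + 2)*(o + 2)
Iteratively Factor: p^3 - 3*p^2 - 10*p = (p + 2)*(p^2 - 5*p) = (p - 5)*(p + 2)*(p)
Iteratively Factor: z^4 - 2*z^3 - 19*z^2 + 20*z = (z)*(z^3 - 2*z^2 - 19*z + 20) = z*(z - 5)*(z^2 + 3*z - 4) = z*(z - 5)*(z - 1)*(z + 4)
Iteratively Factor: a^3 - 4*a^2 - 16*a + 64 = (a - 4)*(a^2 - 16) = (a - 4)*(a + 4)*(a - 4)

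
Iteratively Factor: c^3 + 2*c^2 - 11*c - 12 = (c + 1)*(c^2 + c - 12) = (c - 3)*(c + 1)*(c + 4)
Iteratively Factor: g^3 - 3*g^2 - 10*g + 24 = (g + 3)*(g^2 - 6*g + 8) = (g - 2)*(g + 3)*(g - 4)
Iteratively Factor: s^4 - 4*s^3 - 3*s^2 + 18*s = (s)*(s^3 - 4*s^2 - 3*s + 18) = s*(s - 3)*(s^2 - s - 6) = s*(s - 3)^2*(s + 2)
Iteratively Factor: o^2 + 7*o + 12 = (o + 3)*(o + 4)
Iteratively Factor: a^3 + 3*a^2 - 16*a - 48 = (a + 4)*(a^2 - a - 12) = (a + 3)*(a + 4)*(a - 4)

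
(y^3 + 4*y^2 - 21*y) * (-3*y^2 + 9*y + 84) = -3*y^5 - 3*y^4 + 183*y^3 + 147*y^2 - 1764*y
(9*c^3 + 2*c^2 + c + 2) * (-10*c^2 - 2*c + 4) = -90*c^5 - 38*c^4 + 22*c^3 - 14*c^2 + 8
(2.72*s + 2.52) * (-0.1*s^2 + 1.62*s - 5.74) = -0.272*s^3 + 4.1544*s^2 - 11.5304*s - 14.4648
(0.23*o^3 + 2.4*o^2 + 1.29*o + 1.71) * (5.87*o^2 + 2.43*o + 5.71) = 1.3501*o^5 + 14.6469*o^4 + 14.7176*o^3 + 26.8764*o^2 + 11.5212*o + 9.7641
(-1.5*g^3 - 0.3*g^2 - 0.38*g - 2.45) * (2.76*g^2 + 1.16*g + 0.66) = -4.14*g^5 - 2.568*g^4 - 2.3868*g^3 - 7.4008*g^2 - 3.0928*g - 1.617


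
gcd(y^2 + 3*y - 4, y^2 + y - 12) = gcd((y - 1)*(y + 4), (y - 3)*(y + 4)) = y + 4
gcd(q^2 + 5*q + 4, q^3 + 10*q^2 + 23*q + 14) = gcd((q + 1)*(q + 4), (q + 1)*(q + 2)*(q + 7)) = q + 1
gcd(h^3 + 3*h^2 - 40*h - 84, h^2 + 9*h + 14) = h^2 + 9*h + 14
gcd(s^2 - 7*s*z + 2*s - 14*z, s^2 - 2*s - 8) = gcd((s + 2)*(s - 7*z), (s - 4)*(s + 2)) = s + 2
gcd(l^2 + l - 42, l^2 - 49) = l + 7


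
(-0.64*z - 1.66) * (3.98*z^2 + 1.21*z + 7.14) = -2.5472*z^3 - 7.3812*z^2 - 6.5782*z - 11.8524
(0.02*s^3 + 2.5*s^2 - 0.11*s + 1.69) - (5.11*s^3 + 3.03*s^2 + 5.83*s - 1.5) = -5.09*s^3 - 0.53*s^2 - 5.94*s + 3.19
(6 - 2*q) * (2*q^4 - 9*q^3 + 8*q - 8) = -4*q^5 + 30*q^4 - 54*q^3 - 16*q^2 + 64*q - 48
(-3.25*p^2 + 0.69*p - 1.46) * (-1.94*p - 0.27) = 6.305*p^3 - 0.4611*p^2 + 2.6461*p + 0.3942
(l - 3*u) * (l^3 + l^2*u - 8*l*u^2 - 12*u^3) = l^4 - 2*l^3*u - 11*l^2*u^2 + 12*l*u^3 + 36*u^4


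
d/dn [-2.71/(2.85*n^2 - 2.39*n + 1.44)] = (15.447*n - 6.4769)/(2.85*n^2 - 2.39*n + 1.44)^2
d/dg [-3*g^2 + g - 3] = 1 - 6*g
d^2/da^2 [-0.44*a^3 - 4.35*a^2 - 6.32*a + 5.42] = -2.64*a - 8.7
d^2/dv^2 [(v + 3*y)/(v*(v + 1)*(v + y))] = 2*(-v^2*(v + 1)^2*(v + y) + v^2*(v + 1)^2*(v + 3*y) - v^2*(v + 1)*(v + y)^2 + v^2*(v + 1)*(v + y)*(v + 3*y) + v^2*(v + y)^2*(v + 3*y) - v*(v + 1)^2*(v + y)^2 + v*(v + 1)^2*(v + y)*(v + 3*y) + v*(v + 1)*(v + y)^2*(v + 3*y) + (v + 1)^2*(v + y)^2*(v + 3*y))/(v^3*(v + 1)^3*(v + y)^3)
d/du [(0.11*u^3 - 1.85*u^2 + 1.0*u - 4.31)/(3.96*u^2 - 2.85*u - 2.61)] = (0.4356*u^4 - 0.627000000000001*u^3 + 0.451200000000002*u^2 + 43.7922*u - 14.8935)/(15.6816*u^4 - 22.572*u^3 - 12.5487*u^2 + 14.877*u + 6.8121)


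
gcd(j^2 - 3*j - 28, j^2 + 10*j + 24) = j + 4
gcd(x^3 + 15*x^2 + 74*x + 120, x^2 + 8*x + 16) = x + 4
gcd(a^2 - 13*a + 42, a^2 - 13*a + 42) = a^2 - 13*a + 42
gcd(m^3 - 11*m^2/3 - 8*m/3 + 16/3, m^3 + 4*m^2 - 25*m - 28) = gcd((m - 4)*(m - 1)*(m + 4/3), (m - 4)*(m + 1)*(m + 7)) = m - 4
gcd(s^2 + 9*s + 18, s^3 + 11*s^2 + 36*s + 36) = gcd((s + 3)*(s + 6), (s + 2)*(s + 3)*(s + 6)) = s^2 + 9*s + 18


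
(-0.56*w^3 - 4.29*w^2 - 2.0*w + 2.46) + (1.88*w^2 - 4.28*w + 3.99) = -0.56*w^3 - 2.41*w^2 - 6.28*w + 6.45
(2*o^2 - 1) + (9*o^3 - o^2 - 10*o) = 9*o^3 + o^2 - 10*o - 1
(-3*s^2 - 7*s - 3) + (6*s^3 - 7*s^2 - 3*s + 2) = 6*s^3 - 10*s^2 - 10*s - 1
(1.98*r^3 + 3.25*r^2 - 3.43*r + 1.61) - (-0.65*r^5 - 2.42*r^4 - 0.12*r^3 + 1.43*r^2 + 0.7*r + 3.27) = 0.65*r^5 + 2.42*r^4 + 2.1*r^3 + 1.82*r^2 - 4.13*r - 1.66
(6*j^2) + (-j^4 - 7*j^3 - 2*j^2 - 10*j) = -j^4 - 7*j^3 + 4*j^2 - 10*j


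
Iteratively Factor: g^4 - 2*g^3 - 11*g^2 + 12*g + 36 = (g + 2)*(g^3 - 4*g^2 - 3*g + 18) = (g - 3)*(g + 2)*(g^2 - g - 6) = (g - 3)*(g + 2)^2*(g - 3)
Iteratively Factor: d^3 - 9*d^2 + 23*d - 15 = (d - 1)*(d^2 - 8*d + 15) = (d - 5)*(d - 1)*(d - 3)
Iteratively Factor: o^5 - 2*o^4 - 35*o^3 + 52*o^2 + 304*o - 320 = (o - 5)*(o^4 + 3*o^3 - 20*o^2 - 48*o + 64) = (o - 5)*(o - 4)*(o^3 + 7*o^2 + 8*o - 16) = (o - 5)*(o - 4)*(o - 1)*(o^2 + 8*o + 16) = (o - 5)*(o - 4)*(o - 1)*(o + 4)*(o + 4)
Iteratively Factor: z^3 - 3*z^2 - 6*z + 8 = (z - 4)*(z^2 + z - 2) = (z - 4)*(z - 1)*(z + 2)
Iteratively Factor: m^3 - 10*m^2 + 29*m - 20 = (m - 5)*(m^2 - 5*m + 4) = (m - 5)*(m - 1)*(m - 4)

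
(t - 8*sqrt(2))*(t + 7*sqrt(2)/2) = t^2 - 9*sqrt(2)*t/2 - 56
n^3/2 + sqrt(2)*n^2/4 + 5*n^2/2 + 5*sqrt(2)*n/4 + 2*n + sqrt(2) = (n/2 + 1/2)*(n + 4)*(n + sqrt(2)/2)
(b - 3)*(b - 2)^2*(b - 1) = b^4 - 8*b^3 + 23*b^2 - 28*b + 12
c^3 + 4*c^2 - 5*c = c*(c - 1)*(c + 5)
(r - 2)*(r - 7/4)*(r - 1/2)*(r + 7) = r^4 + 11*r^3/4 - 195*r^2/8 + 287*r/8 - 49/4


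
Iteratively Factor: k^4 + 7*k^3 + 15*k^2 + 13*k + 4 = (k + 1)*(k^3 + 6*k^2 + 9*k + 4) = (k + 1)^2*(k^2 + 5*k + 4) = (k + 1)^3*(k + 4)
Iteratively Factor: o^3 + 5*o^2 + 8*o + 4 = (o + 1)*(o^2 + 4*o + 4) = (o + 1)*(o + 2)*(o + 2)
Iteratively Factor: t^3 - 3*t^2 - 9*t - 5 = (t + 1)*(t^2 - 4*t - 5) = (t - 5)*(t + 1)*(t + 1)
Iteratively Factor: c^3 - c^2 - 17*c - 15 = (c - 5)*(c^2 + 4*c + 3) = (c - 5)*(c + 1)*(c + 3)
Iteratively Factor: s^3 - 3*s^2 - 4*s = (s)*(s^2 - 3*s - 4) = s*(s + 1)*(s - 4)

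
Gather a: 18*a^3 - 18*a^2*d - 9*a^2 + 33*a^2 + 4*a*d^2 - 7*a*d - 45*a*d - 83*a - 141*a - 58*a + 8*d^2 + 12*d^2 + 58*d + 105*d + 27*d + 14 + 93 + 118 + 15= 18*a^3 + a^2*(24 - 18*d) + a*(4*d^2 - 52*d - 282) + 20*d^2 + 190*d + 240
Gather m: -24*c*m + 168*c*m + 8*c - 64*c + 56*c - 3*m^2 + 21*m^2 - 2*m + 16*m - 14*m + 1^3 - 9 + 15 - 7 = 144*c*m + 18*m^2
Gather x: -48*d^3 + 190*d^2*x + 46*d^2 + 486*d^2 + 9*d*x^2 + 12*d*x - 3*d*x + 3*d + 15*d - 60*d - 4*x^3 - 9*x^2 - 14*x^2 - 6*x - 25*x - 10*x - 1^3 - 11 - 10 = -48*d^3 + 532*d^2 - 42*d - 4*x^3 + x^2*(9*d - 23) + x*(190*d^2 + 9*d - 41) - 22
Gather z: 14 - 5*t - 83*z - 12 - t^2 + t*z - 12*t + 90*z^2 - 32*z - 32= -t^2 - 17*t + 90*z^2 + z*(t - 115) - 30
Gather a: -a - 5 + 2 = -a - 3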